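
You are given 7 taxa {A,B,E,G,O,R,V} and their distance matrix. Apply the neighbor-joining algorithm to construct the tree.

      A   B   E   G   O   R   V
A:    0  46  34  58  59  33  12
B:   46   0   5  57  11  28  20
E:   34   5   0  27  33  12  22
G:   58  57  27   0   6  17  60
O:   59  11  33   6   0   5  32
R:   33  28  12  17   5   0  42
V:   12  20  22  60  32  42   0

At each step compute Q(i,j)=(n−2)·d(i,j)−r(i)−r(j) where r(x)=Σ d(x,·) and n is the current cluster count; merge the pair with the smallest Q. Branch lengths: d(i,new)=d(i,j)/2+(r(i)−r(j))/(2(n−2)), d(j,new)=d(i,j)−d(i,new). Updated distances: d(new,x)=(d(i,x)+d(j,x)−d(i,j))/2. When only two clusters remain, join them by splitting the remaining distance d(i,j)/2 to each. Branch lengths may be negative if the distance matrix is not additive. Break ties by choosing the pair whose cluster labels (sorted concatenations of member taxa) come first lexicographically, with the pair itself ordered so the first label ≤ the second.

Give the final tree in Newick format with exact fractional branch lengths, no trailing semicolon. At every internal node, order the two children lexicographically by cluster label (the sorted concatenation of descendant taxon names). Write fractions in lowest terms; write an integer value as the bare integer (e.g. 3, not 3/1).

((((A:57/5,V:3/5):299/16,((G:179/16,O:-83/16):215/24,R:-23/24):235/16):53/16,B:25/4):-5/8,E:-5/8)

iteration 1: select A,V (d=12, Q=-370); attach at lengths (57/5, 3/5); label the merged cluster AV
  updated: d(AV,B)=27, d(AV,E)=22, d(AV,G)=53, d(AV,O)=79/2, d(AV,R)=63/2
iteration 2: select G,O (d=6, Q=-461/2); attach at lengths (179/16, -83/16); label the merged cluster GO
  updated: d(AV,GO)=173/4, d(B,GO)=31, d(E,GO)=27, d(GO,R)=8
iteration 3: select GO,R (d=8, Q=-659/4); attach at lengths (215/24, -23/24); label the merged cluster GOR
  updated: d(AV,GOR)=267/8, d(B,GOR)=51/2, d(E,GOR)=31/2
iteration 4: select AV,GOR (d=267/8, Q=-90); attach at lengths (299/16, 235/16); label the merged cluster AGORV
  updated: d(AGORV,B)=153/16, d(AGORV,E)=33/16
iteration 5: select AGORV,B (d=153/16, Q=-133/8); attach at lengths (53/16, 25/4); label the merged cluster ABGORV
  updated: d(ABGORV,E)=-5/4
iteration 6: select ABGORV,E (d=-5/4); attach at lengths (-5/8, -5/8); label the merged cluster ABEGORV
final tree: ((((A:57/5,V:3/5):299/16,((G:179/16,O:-83/16):215/24,R:-23/24):235/16):53/16,B:25/4):-5/8,E:-5/8)
total length: 1083/16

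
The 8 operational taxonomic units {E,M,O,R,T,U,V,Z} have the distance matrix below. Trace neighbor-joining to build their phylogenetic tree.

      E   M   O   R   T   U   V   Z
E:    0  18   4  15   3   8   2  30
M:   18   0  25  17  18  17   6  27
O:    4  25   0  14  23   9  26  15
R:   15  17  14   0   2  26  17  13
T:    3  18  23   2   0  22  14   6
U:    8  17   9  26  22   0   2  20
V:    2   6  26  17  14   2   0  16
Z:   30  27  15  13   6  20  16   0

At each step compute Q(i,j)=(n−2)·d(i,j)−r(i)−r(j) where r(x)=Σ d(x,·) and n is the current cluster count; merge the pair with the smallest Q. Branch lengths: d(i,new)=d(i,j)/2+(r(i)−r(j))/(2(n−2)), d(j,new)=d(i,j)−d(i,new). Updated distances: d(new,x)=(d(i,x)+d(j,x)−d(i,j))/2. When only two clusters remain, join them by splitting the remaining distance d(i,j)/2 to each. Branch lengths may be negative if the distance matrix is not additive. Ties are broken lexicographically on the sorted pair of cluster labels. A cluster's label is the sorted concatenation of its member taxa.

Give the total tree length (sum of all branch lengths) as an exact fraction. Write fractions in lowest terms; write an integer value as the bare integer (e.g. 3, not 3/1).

iteration 1: select R,T (d=2, Q=-180); attach at lengths (7/3, -1/3); label the merged cluster RT
  updated: d(E,RT)=8, d(M,RT)=33/2, d(O,RT)=35/2, d(RT,U)=23, d(RT,V)=29/2, d(RT,Z)=17/2
iteration 2: select RT,Z (d=17/2, Q=-162); attach at lengths (7/5, 71/10); label the merged cluster RTZ
  updated: d(E,RTZ)=59/4, d(M,RTZ)=35/2, d(O,RTZ)=12, d(RTZ,U)=69/4, d(RTZ,V)=11
iteration 3: select E,O (d=4, Q=-427/4); attach at lengths (-53/32, 181/32); label the merged cluster EO
  updated: d(EO,M)=39/2, d(EO,RTZ)=91/8, d(EO,U)=13/2, d(EO,V)=12
iteration 4: select M,V (d=6, Q=-73); attach at lengths (47/6, -11/6); label the merged cluster MV
  updated: d(EO,MV)=51/4, d(MV,RTZ)=45/4, d(MV,U)=13/2
iteration 5: select EO,U (d=13/2, Q=-383/8); attach at lengths (107/32, 101/32); label the merged cluster EOU
  updated: d(EOU,MV)=51/8, d(EOU,RTZ)=177/16
iteration 6: select EOU,MV (d=51/8, Q=-459/16); attach at lengths (99/32, 105/32); label the merged cluster EMOUV
  updated: d(EMOUV,RTZ)=255/32
iteration 7: select EMOUV,RTZ (d=255/32); attach at lengths (255/64, 255/64); label the merged cluster EMORTUVZ
final tree: ((((E:-53/32,O:181/32):107/32,U:101/32):99/32,(M:47/6,V:-11/6):105/32):255/64,((R:7/3,T:-1/3):7/5,Z:71/10):255/64)
total length: 1323/32

1323/32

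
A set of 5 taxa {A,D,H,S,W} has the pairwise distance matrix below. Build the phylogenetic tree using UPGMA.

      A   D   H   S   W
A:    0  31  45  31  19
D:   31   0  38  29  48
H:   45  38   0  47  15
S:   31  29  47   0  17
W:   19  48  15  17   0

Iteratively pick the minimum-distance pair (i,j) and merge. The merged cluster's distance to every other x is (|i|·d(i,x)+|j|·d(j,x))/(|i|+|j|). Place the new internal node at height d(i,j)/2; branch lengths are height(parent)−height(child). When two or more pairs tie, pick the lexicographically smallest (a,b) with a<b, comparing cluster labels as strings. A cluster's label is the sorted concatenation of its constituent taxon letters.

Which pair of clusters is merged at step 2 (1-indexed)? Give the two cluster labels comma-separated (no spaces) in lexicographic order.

D,S

step 1: merge (H,W) at d=15; branch lengths H→15/2, W→15/2; new cluster HW
  updated: d(A,HW)=32, d(D,HW)=43, d(HW,S)=32
step 2: merge (D,S) at d=29; branch lengths D→29/2, S→29/2; new cluster DS
  updated: d(A,DS)=31, d(DS,HW)=75/2
step 3: merge (A,DS) at d=31; branch lengths A→31/2, DS→1; new cluster ADS
  updated: d(ADS,HW)=107/3
step 4: merge (ADS,HW) at d=107/3; branch lengths ADS→7/3, HW→31/3; new cluster ADHSW
final tree: ((A:31/2,(D:29/2,S:29/2):1):7/3,(H:15/2,W:15/2):31/3)
total length: 439/6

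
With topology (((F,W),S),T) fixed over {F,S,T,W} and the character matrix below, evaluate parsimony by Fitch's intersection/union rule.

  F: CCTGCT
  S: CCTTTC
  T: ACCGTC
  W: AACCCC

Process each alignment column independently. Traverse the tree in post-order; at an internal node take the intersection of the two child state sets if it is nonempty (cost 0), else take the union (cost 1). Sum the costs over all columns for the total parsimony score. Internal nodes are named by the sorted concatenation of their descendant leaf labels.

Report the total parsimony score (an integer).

9

[col 0] FW: children F:{C}, W:{A} ∪→ {A,C}; cost 1
[col 0] FSW: children FW:{A,C}, S:{C} ∩→ {C}; cost 0
[col 0] FSTW: children FSW:{C}, T:{A} ∪→ {A,C}; cost 1
[col 1] FW: children F:{C}, W:{A} ∪→ {A,C}; cost 1
[col 1] FSW: children FW:{A,C}, S:{C} ∩→ {C}; cost 0
[col 1] FSTW: children FSW:{C}, T:{C} ∩→ {C}; cost 0
[col 2] FW: children F:{T}, W:{C} ∪→ {C,T}; cost 1
[col 2] FSW: children FW:{C,T}, S:{T} ∩→ {T}; cost 0
[col 2] FSTW: children FSW:{T}, T:{C} ∪→ {C,T}; cost 1
[col 3] FW: children F:{G}, W:{C} ∪→ {C,G}; cost 1
[col 3] FSW: children FW:{C,G}, S:{T} ∪→ {C,G,T}; cost 1
[col 3] FSTW: children FSW:{C,G,T}, T:{G} ∩→ {G}; cost 0
[col 4] FW: children F:{C}, W:{C} ∩→ {C}; cost 0
[col 4] FSW: children FW:{C}, S:{T} ∪→ {C,T}; cost 1
[col 4] FSTW: children FSW:{C,T}, T:{T} ∩→ {T}; cost 0
[col 5] FW: children F:{T}, W:{C} ∪→ {C,T}; cost 1
[col 5] FSW: children FW:{C,T}, S:{C} ∩→ {C}; cost 0
[col 5] FSTW: children FSW:{C}, T:{C} ∩→ {C}; cost 0
per-site changes: [2, 1, 2, 2, 1, 1]; total = 9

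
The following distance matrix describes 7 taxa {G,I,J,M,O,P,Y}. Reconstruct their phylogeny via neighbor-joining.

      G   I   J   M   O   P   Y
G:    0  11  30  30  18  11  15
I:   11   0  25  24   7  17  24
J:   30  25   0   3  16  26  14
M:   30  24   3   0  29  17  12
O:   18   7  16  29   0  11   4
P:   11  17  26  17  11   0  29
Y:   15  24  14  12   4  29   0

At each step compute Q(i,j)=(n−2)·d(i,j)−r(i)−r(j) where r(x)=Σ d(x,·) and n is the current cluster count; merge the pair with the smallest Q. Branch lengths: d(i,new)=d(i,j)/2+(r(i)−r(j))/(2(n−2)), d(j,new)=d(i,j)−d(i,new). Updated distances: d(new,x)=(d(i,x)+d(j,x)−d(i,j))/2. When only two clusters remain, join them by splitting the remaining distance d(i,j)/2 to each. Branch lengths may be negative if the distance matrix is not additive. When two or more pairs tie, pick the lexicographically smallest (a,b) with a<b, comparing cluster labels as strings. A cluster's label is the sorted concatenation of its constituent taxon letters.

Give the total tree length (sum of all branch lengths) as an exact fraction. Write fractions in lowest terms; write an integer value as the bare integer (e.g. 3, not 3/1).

step 1: merge (J,M) at d=3, Q=-214; branch lengths J→7/5, M→8/5; new cluster JM
  updated: d(G,JM)=57/2, d(I,JM)=23, d(JM,O)=21, d(JM,P)=20, d(JM,Y)=23/2
step 2: merge (JM,Y) at d=23/2, Q=-283/2; branch lengths JM→133/16, Y→51/16; new cluster JMY
  updated: d(G,JMY)=16, d(I,JMY)=71/4, d(JMY,O)=27/4, d(JMY,P)=75/4
step 3: merge (JMY,O) at d=27/4, Q=-327/4; branch lengths JMY→49/8, O→5/8; new cluster JMOY
  updated: d(G,JMOY)=109/8, d(I,JMOY)=9, d(JMOY,P)=23/2
step 4: merge (G,P) at d=11, Q=-425/8; branch lengths G→145/32, P→207/32; new cluster GP
  updated: d(GP,I)=17/2, d(GP,JMOY)=113/16
step 5: merge (GP,I) at d=17/2, Q=-393/16; branch lengths GP→105/32, I→167/32; new cluster GIP
  updated: d(GIP,JMOY)=121/32
step 6: merge (GIP,JMOY) at d=121/32; branch lengths GIP→121/64, JMOY→121/64; new cluster GIJMOPY
final tree: (((G:145/32,P:207/32):105/32,I:167/32):121/64,(((J:7/5,M:8/5):133/16,Y:51/16):49/8,O:5/8):121/64)
total length: 1425/32

1425/32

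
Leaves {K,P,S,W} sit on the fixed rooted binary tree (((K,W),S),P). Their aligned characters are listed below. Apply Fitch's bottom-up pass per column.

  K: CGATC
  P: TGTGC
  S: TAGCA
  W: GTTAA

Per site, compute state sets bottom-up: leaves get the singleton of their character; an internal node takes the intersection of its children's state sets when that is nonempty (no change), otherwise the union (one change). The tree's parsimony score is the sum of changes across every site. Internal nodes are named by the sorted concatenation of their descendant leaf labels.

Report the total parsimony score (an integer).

[col 0] KW: children K:{C}, W:{G} ∪→ {C,G}; cost 1
[col 0] KSW: children KW:{C,G}, S:{T} ∪→ {C,G,T}; cost 1
[col 0] KPSW: children KSW:{C,G,T}, P:{T} ∩→ {T}; cost 0
[col 1] KW: children K:{G}, W:{T} ∪→ {G,T}; cost 1
[col 1] KSW: children KW:{G,T}, S:{A} ∪→ {A,G,T}; cost 1
[col 1] KPSW: children KSW:{A,G,T}, P:{G} ∩→ {G}; cost 0
[col 2] KW: children K:{A}, W:{T} ∪→ {A,T}; cost 1
[col 2] KSW: children KW:{A,T}, S:{G} ∪→ {A,G,T}; cost 1
[col 2] KPSW: children KSW:{A,G,T}, P:{T} ∩→ {T}; cost 0
[col 3] KW: children K:{T}, W:{A} ∪→ {A,T}; cost 1
[col 3] KSW: children KW:{A,T}, S:{C} ∪→ {A,C,T}; cost 1
[col 3] KPSW: children KSW:{A,C,T}, P:{G} ∪→ {A,C,G,T}; cost 1
[col 4] KW: children K:{C}, W:{A} ∪→ {A,C}; cost 1
[col 4] KSW: children KW:{A,C}, S:{A} ∩→ {A}; cost 0
[col 4] KPSW: children KSW:{A}, P:{C} ∪→ {A,C}; cost 1
per-site changes: [2, 2, 2, 3, 2]; total = 11

11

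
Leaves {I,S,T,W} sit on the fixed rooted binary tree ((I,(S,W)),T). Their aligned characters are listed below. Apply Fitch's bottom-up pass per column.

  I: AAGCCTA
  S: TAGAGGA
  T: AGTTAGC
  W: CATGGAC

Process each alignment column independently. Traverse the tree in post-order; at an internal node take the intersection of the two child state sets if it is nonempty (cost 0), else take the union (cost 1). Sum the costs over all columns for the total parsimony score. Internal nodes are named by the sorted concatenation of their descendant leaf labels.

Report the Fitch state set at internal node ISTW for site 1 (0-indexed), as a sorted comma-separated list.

site 0, node SW: S={T} ∪ W={C} → {C,T} (+1)
site 0, node ISW: I={A} ∪ SW={C,T} → {A,C,T} (+1)
site 0, node ISTW: ISW={A,C,T} ∩ T={A} → {A} (+0)
site 1, node SW: S={A} ∩ W={A} → {A} (+0)
site 1, node ISW: I={A} ∩ SW={A} → {A} (+0)
site 1, node ISTW: ISW={A} ∪ T={G} → {A,G} (+1)
site 2, node SW: S={G} ∪ W={T} → {G,T} (+1)
site 2, node ISW: I={G} ∩ SW={G,T} → {G} (+0)
site 2, node ISTW: ISW={G} ∪ T={T} → {G,T} (+1)
site 3, node SW: S={A} ∪ W={G} → {A,G} (+1)
site 3, node ISW: I={C} ∪ SW={A,G} → {A,C,G} (+1)
site 3, node ISTW: ISW={A,C,G} ∪ T={T} → {A,C,G,T} (+1)
site 4, node SW: S={G} ∩ W={G} → {G} (+0)
site 4, node ISW: I={C} ∪ SW={G} → {C,G} (+1)
site 4, node ISTW: ISW={C,G} ∪ T={A} → {A,C,G} (+1)
site 5, node SW: S={G} ∪ W={A} → {A,G} (+1)
site 5, node ISW: I={T} ∪ SW={A,G} → {A,G,T} (+1)
site 5, node ISTW: ISW={A,G,T} ∩ T={G} → {G} (+0)
site 6, node SW: S={A} ∪ W={C} → {A,C} (+1)
site 6, node ISW: I={A} ∩ SW={A,C} → {A} (+0)
site 6, node ISTW: ISW={A} ∪ T={C} → {A,C} (+1)
per-site changes: [2, 1, 2, 3, 2, 2, 2]; total = 14

A,G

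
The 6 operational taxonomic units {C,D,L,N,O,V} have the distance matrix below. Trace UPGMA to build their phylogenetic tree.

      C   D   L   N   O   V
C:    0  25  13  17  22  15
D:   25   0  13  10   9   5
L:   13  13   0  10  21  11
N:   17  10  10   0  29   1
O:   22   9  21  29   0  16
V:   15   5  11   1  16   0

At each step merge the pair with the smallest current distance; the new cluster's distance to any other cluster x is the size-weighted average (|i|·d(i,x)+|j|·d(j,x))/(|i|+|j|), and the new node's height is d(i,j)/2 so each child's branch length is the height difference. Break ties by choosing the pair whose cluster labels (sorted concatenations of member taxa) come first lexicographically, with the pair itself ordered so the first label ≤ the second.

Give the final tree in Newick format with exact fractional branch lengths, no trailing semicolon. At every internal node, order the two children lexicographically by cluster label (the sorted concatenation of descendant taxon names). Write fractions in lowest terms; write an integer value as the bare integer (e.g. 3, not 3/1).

iteration 1: select N,V (d=1); attach at lengths (1/2, 1/2); label the merged cluster NV
  updated: d(C,NV)=16, d(D,NV)=15/2, d(L,NV)=21/2, d(NV,O)=45/2
iteration 2: select D,NV (d=15/2); attach at lengths (15/4, 13/4); label the merged cluster DNV
  updated: d(C,DNV)=19, d(DNV,L)=34/3, d(DNV,O)=18
iteration 3: select DNV,L (d=34/3); attach at lengths (23/12, 17/3); label the merged cluster DLNV
  updated: d(C,DLNV)=35/2, d(DLNV,O)=75/4
iteration 4: select C,DLNV (d=35/2); attach at lengths (35/4, 37/12); label the merged cluster CDLNV
  updated: d(CDLNV,O)=97/5
iteration 5: select CDLNV,O (d=97/5); attach at lengths (19/20, 97/10); label the merged cluster CDLNOV
final tree: ((C:35/4,((D:15/4,(N:1/2,V:1/2):13/4):23/12,L:17/3):37/12):19/20,O:97/10)
total length: 571/15

((C:35/4,((D:15/4,(N:1/2,V:1/2):13/4):23/12,L:17/3):37/12):19/20,O:97/10)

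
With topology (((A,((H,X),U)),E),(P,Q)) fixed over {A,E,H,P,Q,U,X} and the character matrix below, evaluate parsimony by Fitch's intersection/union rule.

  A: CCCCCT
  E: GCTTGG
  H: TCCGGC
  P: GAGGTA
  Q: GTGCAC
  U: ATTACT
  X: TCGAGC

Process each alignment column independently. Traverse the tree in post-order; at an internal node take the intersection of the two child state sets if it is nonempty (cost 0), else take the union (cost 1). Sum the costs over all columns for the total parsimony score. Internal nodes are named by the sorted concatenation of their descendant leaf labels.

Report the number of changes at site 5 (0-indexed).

4

[col 0] HX: children H:{T}, X:{T} ∩→ {T}; cost 0
[col 0] HUX: children HX:{T}, U:{A} ∪→ {A,T}; cost 1
[col 0] AHUX: children A:{C}, HUX:{A,T} ∪→ {A,C,T}; cost 1
[col 0] AEHUX: children AHUX:{A,C,T}, E:{G} ∪→ {A,C,G,T}; cost 1
[col 0] PQ: children P:{G}, Q:{G} ∩→ {G}; cost 0
[col 0] AEHPQUX: children AEHUX:{A,C,G,T}, PQ:{G} ∩→ {G}; cost 0
[col 1] HX: children H:{C}, X:{C} ∩→ {C}; cost 0
[col 1] HUX: children HX:{C}, U:{T} ∪→ {C,T}; cost 1
[col 1] AHUX: children A:{C}, HUX:{C,T} ∩→ {C}; cost 0
[col 1] AEHUX: children AHUX:{C}, E:{C} ∩→ {C}; cost 0
[col 1] PQ: children P:{A}, Q:{T} ∪→ {A,T}; cost 1
[col 1] AEHPQUX: children AEHUX:{C}, PQ:{A,T} ∪→ {A,C,T}; cost 1
[col 2] HX: children H:{C}, X:{G} ∪→ {C,G}; cost 1
[col 2] HUX: children HX:{C,G}, U:{T} ∪→ {C,G,T}; cost 1
[col 2] AHUX: children A:{C}, HUX:{C,G,T} ∩→ {C}; cost 0
[col 2] AEHUX: children AHUX:{C}, E:{T} ∪→ {C,T}; cost 1
[col 2] PQ: children P:{G}, Q:{G} ∩→ {G}; cost 0
[col 2] AEHPQUX: children AEHUX:{C,T}, PQ:{G} ∪→ {C,G,T}; cost 1
[col 3] HX: children H:{G}, X:{A} ∪→ {A,G}; cost 1
[col 3] HUX: children HX:{A,G}, U:{A} ∩→ {A}; cost 0
[col 3] AHUX: children A:{C}, HUX:{A} ∪→ {A,C}; cost 1
[col 3] AEHUX: children AHUX:{A,C}, E:{T} ∪→ {A,C,T}; cost 1
[col 3] PQ: children P:{G}, Q:{C} ∪→ {C,G}; cost 1
[col 3] AEHPQUX: children AEHUX:{A,C,T}, PQ:{C,G} ∩→ {C}; cost 0
[col 4] HX: children H:{G}, X:{G} ∩→ {G}; cost 0
[col 4] HUX: children HX:{G}, U:{C} ∪→ {C,G}; cost 1
[col 4] AHUX: children A:{C}, HUX:{C,G} ∩→ {C}; cost 0
[col 4] AEHUX: children AHUX:{C}, E:{G} ∪→ {C,G}; cost 1
[col 4] PQ: children P:{T}, Q:{A} ∪→ {A,T}; cost 1
[col 4] AEHPQUX: children AEHUX:{C,G}, PQ:{A,T} ∪→ {A,C,G,T}; cost 1
[col 5] HX: children H:{C}, X:{C} ∩→ {C}; cost 0
[col 5] HUX: children HX:{C}, U:{T} ∪→ {C,T}; cost 1
[col 5] AHUX: children A:{T}, HUX:{C,T} ∩→ {T}; cost 0
[col 5] AEHUX: children AHUX:{T}, E:{G} ∪→ {G,T}; cost 1
[col 5] PQ: children P:{A}, Q:{C} ∪→ {A,C}; cost 1
[col 5] AEHPQUX: children AEHUX:{G,T}, PQ:{A,C} ∪→ {A,C,G,T}; cost 1
per-site changes: [3, 3, 4, 4, 4, 4]; total = 22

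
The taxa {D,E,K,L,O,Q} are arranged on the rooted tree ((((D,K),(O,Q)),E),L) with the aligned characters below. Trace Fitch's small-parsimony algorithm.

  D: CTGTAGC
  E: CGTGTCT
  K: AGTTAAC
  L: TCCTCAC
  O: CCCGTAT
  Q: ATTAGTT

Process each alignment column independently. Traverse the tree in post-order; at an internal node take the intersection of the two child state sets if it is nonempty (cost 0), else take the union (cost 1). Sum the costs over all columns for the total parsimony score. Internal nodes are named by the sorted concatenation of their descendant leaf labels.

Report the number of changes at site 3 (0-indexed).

site 0, node DK: D={C} ∪ K={A} → {A,C} (+1)
site 0, node OQ: O={C} ∪ Q={A} → {A,C} (+1)
site 0, node DKOQ: DK={A,C} ∩ OQ={A,C} → {A,C} (+0)
site 0, node DEKOQ: DKOQ={A,C} ∩ E={C} → {C} (+0)
site 0, node DEKLOQ: DEKOQ={C} ∪ L={T} → {C,T} (+1)
site 1, node DK: D={T} ∪ K={G} → {G,T} (+1)
site 1, node OQ: O={C} ∪ Q={T} → {C,T} (+1)
site 1, node DKOQ: DK={G,T} ∩ OQ={C,T} → {T} (+0)
site 1, node DEKOQ: DKOQ={T} ∪ E={G} → {G,T} (+1)
site 1, node DEKLOQ: DEKOQ={G,T} ∪ L={C} → {C,G,T} (+1)
site 2, node DK: D={G} ∪ K={T} → {G,T} (+1)
site 2, node OQ: O={C} ∪ Q={T} → {C,T} (+1)
site 2, node DKOQ: DK={G,T} ∩ OQ={C,T} → {T} (+0)
site 2, node DEKOQ: DKOQ={T} ∩ E={T} → {T} (+0)
site 2, node DEKLOQ: DEKOQ={T} ∪ L={C} → {C,T} (+1)
site 3, node DK: D={T} ∩ K={T} → {T} (+0)
site 3, node OQ: O={G} ∪ Q={A} → {A,G} (+1)
site 3, node DKOQ: DK={T} ∪ OQ={A,G} → {A,G,T} (+1)
site 3, node DEKOQ: DKOQ={A,G,T} ∩ E={G} → {G} (+0)
site 3, node DEKLOQ: DEKOQ={G} ∪ L={T} → {G,T} (+1)
site 4, node DK: D={A} ∩ K={A} → {A} (+0)
site 4, node OQ: O={T} ∪ Q={G} → {G,T} (+1)
site 4, node DKOQ: DK={A} ∪ OQ={G,T} → {A,G,T} (+1)
site 4, node DEKOQ: DKOQ={A,G,T} ∩ E={T} → {T} (+0)
site 4, node DEKLOQ: DEKOQ={T} ∪ L={C} → {C,T} (+1)
site 5, node DK: D={G} ∪ K={A} → {A,G} (+1)
site 5, node OQ: O={A} ∪ Q={T} → {A,T} (+1)
site 5, node DKOQ: DK={A,G} ∩ OQ={A,T} → {A} (+0)
site 5, node DEKOQ: DKOQ={A} ∪ E={C} → {A,C} (+1)
site 5, node DEKLOQ: DEKOQ={A,C} ∩ L={A} → {A} (+0)
site 6, node DK: D={C} ∩ K={C} → {C} (+0)
site 6, node OQ: O={T} ∩ Q={T} → {T} (+0)
site 6, node DKOQ: DK={C} ∪ OQ={T} → {C,T} (+1)
site 6, node DEKOQ: DKOQ={C,T} ∩ E={T} → {T} (+0)
site 6, node DEKLOQ: DEKOQ={T} ∪ L={C} → {C,T} (+1)
per-site changes: [3, 4, 3, 3, 3, 3, 2]; total = 21

3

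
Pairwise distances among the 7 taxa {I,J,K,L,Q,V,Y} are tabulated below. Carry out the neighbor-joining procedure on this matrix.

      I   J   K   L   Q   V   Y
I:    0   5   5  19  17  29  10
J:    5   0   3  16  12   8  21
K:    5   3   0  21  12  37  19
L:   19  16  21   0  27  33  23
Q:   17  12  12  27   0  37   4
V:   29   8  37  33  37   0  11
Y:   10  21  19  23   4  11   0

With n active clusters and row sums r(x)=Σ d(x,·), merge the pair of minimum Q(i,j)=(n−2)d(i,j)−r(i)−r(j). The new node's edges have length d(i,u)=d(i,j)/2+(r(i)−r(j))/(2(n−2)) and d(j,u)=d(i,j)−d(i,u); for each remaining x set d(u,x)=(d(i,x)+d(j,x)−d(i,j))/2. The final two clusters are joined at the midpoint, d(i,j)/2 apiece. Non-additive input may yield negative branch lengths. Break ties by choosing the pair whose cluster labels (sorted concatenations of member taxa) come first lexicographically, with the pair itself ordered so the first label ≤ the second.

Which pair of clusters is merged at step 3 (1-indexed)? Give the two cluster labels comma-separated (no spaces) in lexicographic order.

step 1: merge (V,Y) at d=11, Q=-188; branch lengths V→61/5, Y→-6/5; new cluster VY
  updated: d(I,VY)=14, d(J,VY)=9, d(K,VY)=45/2, d(L,VY)=45/2, d(Q,VY)=15
step 2: merge (Q,VY) at d=15, Q=-106; branch lengths Q→15/2, VY→15/2; new cluster QVY
  updated: d(I,QVY)=8, d(J,QVY)=3, d(K,QVY)=39/4, d(L,QVY)=69/4
step 3: merge (I,K) at d=5, Q=-243/4; branch lengths I→53/24, K→67/24; new cluster IK
  updated: d(IK,J)=3/2, d(IK,L)=35/2, d(IK,QVY)=51/8
step 4: merge (IK,J) at d=3/2, Q=-343/8; branch lengths IK→63/32, J→-15/32; new cluster IJK
  updated: d(IJK,L)=16, d(IJK,QVY)=63/16
step 5: merge (IJK,L) at d=16, Q=-595/16; branch lengths IJK→43/32, L→469/32; new cluster IJKL
  updated: d(IJKL,QVY)=83/32
step 6: merge (IJKL,QVY) at d=83/32; branch lengths IJKL→83/64, QVY→83/64; new cluster IJKLQVY
final tree: ((((I:53/24,K:67/24):63/32,J:-15/32):43/32,L:469/32):83/64,(Q:15/2,(V:61/5,Y:-6/5):15/2):83/64)
total length: 1635/32

I,K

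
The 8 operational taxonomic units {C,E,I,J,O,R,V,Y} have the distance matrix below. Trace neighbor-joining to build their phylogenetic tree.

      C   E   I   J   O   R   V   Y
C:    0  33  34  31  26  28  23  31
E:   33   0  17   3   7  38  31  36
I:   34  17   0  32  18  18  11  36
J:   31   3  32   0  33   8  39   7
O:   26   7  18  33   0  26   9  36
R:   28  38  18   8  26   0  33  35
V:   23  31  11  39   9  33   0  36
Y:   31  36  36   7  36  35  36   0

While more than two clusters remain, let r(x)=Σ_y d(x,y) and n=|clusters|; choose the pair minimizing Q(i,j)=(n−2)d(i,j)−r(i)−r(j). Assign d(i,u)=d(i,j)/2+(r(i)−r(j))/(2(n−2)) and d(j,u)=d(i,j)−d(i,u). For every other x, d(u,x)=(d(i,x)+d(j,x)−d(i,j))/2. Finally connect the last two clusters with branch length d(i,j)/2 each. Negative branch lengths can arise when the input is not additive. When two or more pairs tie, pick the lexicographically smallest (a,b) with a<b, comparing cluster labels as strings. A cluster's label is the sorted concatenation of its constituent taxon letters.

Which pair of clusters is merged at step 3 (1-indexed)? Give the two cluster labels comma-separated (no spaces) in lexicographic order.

iteration 1: select J,Y (d=7, Q=-328); attach at lengths (-11/6, 53/6); label the merged cluster JY
  updated: d(C,JY)=55/2, d(E,JY)=16, d(I,JY)=61/2, d(JY,O)=31, d(JY,R)=18, d(JY,V)=34
iteration 2: select JY,R (d=18, Q=-228); attach at lengths (43/5, 47/5); label the merged cluster JRY
  updated: d(C,JRY)=75/4, d(E,JRY)=18, d(I,JRY)=61/4, d(JRY,O)=39/2, d(JRY,V)=49/2
iteration 3: select E,O (d=7, Q=-315/2); attach at lengths (109/16, 3/16); label the merged cluster EO
  updated: d(C,EO)=26, d(EO,I)=14, d(EO,JRY)=61/4, d(EO,V)=33/2
iteration 4: select C,JRY (d=75/4, Q=-477/4); attach at lengths (337/24, 113/24); label the merged cluster CJRY
  updated: d(CJRY,EO)=45/4, d(CJRY,I)=61/4, d(CJRY,V)=115/8
iteration 5: select CJRY,EO (d=45/4, Q=-481/8); attach at lengths (173/32, 187/32); label the merged cluster CEJORY
  updated: d(CEJORY,I)=9, d(CEJORY,V)=157/16
iteration 6: select CEJORY,I (d=9, Q=-477/16); attach at lengths (125/32, 163/32); label the merged cluster CEIJORY
  updated: d(CEIJORY,V)=189/32
iteration 7: select CEIJORY,V (d=189/32); attach at lengths (189/64, 189/64); label the merged cluster CEIJORVY
final tree: ((((C:337/24,((J:-11/6,Y:53/6):43/5,R:47/5):113/24):173/32,(E:109/16,O:3/16):187/32):125/32,I:163/32):189/64,V:189/64)
total length: 2461/32

E,O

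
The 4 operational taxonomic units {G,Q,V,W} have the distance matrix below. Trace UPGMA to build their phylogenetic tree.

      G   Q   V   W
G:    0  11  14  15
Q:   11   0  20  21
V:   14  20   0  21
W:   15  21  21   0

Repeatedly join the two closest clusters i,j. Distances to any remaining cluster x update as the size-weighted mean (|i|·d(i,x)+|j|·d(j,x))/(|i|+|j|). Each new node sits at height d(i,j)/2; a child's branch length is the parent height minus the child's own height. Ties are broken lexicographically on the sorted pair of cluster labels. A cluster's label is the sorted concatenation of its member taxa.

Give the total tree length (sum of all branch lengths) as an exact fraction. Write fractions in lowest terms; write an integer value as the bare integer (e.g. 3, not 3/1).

step 1: merge (G,Q) at d=11; branch lengths G→11/2, Q→11/2; new cluster GQ
  updated: d(GQ,V)=17, d(GQ,W)=18
step 2: merge (GQ,V) at d=17; branch lengths GQ→3, V→17/2; new cluster GQV
  updated: d(GQV,W)=19
step 3: merge (GQV,W) at d=19; branch lengths GQV→1, W→19/2; new cluster GQVW
final tree: (((G:11/2,Q:11/2):3,V:17/2):1,W:19/2)
total length: 33

33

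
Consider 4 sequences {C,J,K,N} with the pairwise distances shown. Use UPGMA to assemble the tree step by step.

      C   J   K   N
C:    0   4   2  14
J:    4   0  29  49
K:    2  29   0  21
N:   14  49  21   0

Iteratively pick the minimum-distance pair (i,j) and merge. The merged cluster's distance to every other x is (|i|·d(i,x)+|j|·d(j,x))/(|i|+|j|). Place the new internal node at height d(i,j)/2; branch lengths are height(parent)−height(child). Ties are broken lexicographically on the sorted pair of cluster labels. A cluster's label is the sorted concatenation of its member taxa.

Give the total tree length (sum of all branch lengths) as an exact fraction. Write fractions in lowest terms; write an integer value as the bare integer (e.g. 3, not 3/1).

149/4

iteration 1: select C,K (d=2); attach at lengths (1, 1); label the merged cluster CK
  updated: d(CK,J)=33/2, d(CK,N)=35/2
iteration 2: select CK,J (d=33/2); attach at lengths (29/4, 33/4); label the merged cluster CJK
  updated: d(CJK,N)=28
iteration 3: select CJK,N (d=28); attach at lengths (23/4, 14); label the merged cluster CJKN
final tree: (((C:1,K:1):29/4,J:33/4):23/4,N:14)
total length: 149/4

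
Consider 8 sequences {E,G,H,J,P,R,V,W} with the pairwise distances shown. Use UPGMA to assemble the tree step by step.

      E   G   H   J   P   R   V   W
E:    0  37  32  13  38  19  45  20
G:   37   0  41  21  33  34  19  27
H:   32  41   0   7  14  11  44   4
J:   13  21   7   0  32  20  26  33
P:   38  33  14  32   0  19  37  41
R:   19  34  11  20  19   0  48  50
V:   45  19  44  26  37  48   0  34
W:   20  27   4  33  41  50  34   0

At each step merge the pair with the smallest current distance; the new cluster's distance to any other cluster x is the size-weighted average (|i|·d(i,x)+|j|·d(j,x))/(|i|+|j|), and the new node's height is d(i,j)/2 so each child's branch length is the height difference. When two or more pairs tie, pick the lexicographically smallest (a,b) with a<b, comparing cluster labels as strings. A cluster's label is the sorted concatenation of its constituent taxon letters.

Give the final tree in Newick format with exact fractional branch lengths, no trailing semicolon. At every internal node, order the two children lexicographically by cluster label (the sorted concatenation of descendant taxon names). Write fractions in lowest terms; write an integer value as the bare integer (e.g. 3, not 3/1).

step 1: merge (H,W) at d=4; branch lengths H→2, W→2; new cluster HW
  updated: d(E,HW)=26, d(G,HW)=34, d(HW,J)=20, d(HW,P)=55/2, d(HW,R)=61/2, d(HW,V)=39
step 2: merge (E,J) at d=13; branch lengths E→13/2, J→13/2; new cluster EJ
  updated: d(EJ,G)=29, d(EJ,HW)=23, d(EJ,P)=35, d(EJ,R)=39/2, d(EJ,V)=71/2
step 3: merge (G,V) at d=19; branch lengths G→19/2, V→19/2; new cluster GV
  updated: d(EJ,GV)=129/4, d(GV,HW)=73/2, d(GV,P)=35, d(GV,R)=41
step 4: merge (P,R) at d=19; branch lengths P→19/2, R→19/2; new cluster PR
  updated: d(EJ,PR)=109/4, d(GV,PR)=38, d(HW,PR)=29
step 5: merge (EJ,HW) at d=23; branch lengths EJ→5, HW→19/2; new cluster EHJW
  updated: d(EHJW,GV)=275/8, d(EHJW,PR)=225/8
step 6: merge (EHJW,PR) at d=225/8; branch lengths EHJW→41/16, PR→73/16; new cluster EHJPRW
  updated: d(EHJPRW,GV)=427/12
step 7: merge (EHJPRW,GV) at d=427/12; branch lengths EHJPRW→179/48, GV→199/24; new cluster EGHJPRVW
final tree: ((((E:13/2,J:13/2):5,(H:2,W:2):19/2):41/16,(P:19/2,R:19/2):73/16):179/48,(G:19/2,V:19/2):199/24)
total length: 4255/48

((((E:13/2,J:13/2):5,(H:2,W:2):19/2):41/16,(P:19/2,R:19/2):73/16):179/48,(G:19/2,V:19/2):199/24)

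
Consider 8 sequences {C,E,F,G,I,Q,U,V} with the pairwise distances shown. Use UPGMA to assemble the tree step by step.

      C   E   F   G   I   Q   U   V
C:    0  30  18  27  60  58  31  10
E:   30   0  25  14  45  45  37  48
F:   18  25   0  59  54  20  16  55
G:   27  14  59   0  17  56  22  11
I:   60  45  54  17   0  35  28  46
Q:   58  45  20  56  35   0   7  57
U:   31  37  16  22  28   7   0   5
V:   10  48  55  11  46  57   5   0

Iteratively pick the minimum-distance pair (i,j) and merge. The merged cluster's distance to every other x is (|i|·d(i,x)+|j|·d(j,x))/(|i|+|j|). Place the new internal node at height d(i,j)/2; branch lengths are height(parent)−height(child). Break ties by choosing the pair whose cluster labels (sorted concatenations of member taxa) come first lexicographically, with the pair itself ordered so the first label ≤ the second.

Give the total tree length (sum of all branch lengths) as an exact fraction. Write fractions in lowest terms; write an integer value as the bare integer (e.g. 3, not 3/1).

1. join U+V (d=5) ⇒ UV; edges |U|=5/2, |V|=5/2
  updated: d(C,UV)=41/2, d(E,UV)=85/2, d(F,UV)=71/2, d(G,UV)=33/2, d(I,UV)=37, d(Q,UV)=32
2. join E+G (d=14) ⇒ EG; edges |E|=7, |G|=7
  updated: d(C,EG)=57/2, d(EG,F)=42, d(EG,I)=31, d(EG,Q)=101/2, d(EG,UV)=59/2
3. join C+F (d=18) ⇒ CF; edges |C|=9, |F|=9
  updated: d(CF,EG)=141/4, d(CF,I)=57, d(CF,Q)=39, d(CF,UV)=28
4. join CF+UV (d=28) ⇒ CFUV; edges |CF|=5, |UV|=23/2
  updated: d(CFUV,EG)=259/8, d(CFUV,I)=47, d(CFUV,Q)=71/2
5. join EG+I (d=31) ⇒ EGI; edges |EG|=17/2, |I|=31/2
  updated: d(CFUV,EGI)=149/4, d(EGI,Q)=136/3
6. join CFUV+Q (d=71/2) ⇒ CFQUV; edges |CFUV|=15/4, |Q|=71/4
  updated: d(CFQUV,EGI)=583/15
7. join CFQUV+EGI (d=583/15) ⇒ CEFGIQUV; edges |CFQUV|=101/60, |EGI|=59/15
final tree: ((((C:9,F:9):5,(U:5/2,V:5/2):23/2):15/4,Q:71/4):101/60,((E:7,G:7):17/2,I:31/2):59/15)
total length: 6277/60

6277/60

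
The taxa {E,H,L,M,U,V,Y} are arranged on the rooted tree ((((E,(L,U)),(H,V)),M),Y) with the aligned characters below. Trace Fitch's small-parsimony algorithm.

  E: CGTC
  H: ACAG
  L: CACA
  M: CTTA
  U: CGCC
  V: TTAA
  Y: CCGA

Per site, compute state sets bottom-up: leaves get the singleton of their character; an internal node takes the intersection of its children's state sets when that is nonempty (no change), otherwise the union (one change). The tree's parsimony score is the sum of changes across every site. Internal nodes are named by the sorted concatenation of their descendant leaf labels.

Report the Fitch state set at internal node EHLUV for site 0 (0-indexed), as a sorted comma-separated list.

site 0, node LU: L={C} ∩ U={C} → {C} (+0)
site 0, node ELU: E={C} ∩ LU={C} → {C} (+0)
site 0, node HV: H={A} ∪ V={T} → {A,T} (+1)
site 0, node EHLUV: ELU={C} ∪ HV={A,T} → {A,C,T} (+1)
site 0, node EHLMUV: EHLUV={A,C,T} ∩ M={C} → {C} (+0)
site 0, node EHLMUVY: EHLMUV={C} ∩ Y={C} → {C} (+0)
site 1, node LU: L={A} ∪ U={G} → {A,G} (+1)
site 1, node ELU: E={G} ∩ LU={A,G} → {G} (+0)
site 1, node HV: H={C} ∪ V={T} → {C,T} (+1)
site 1, node EHLUV: ELU={G} ∪ HV={C,T} → {C,G,T} (+1)
site 1, node EHLMUV: EHLUV={C,G,T} ∩ M={T} → {T} (+0)
site 1, node EHLMUVY: EHLMUV={T} ∪ Y={C} → {C,T} (+1)
site 2, node LU: L={C} ∩ U={C} → {C} (+0)
site 2, node ELU: E={T} ∪ LU={C} → {C,T} (+1)
site 2, node HV: H={A} ∩ V={A} → {A} (+0)
site 2, node EHLUV: ELU={C,T} ∪ HV={A} → {A,C,T} (+1)
site 2, node EHLMUV: EHLUV={A,C,T} ∩ M={T} → {T} (+0)
site 2, node EHLMUVY: EHLMUV={T} ∪ Y={G} → {G,T} (+1)
site 3, node LU: L={A} ∪ U={C} → {A,C} (+1)
site 3, node ELU: E={C} ∩ LU={A,C} → {C} (+0)
site 3, node HV: H={G} ∪ V={A} → {A,G} (+1)
site 3, node EHLUV: ELU={C} ∪ HV={A,G} → {A,C,G} (+1)
site 3, node EHLMUV: EHLUV={A,C,G} ∩ M={A} → {A} (+0)
site 3, node EHLMUVY: EHLMUV={A} ∩ Y={A} → {A} (+0)
per-site changes: [2, 4, 3, 3]; total = 12

A,C,T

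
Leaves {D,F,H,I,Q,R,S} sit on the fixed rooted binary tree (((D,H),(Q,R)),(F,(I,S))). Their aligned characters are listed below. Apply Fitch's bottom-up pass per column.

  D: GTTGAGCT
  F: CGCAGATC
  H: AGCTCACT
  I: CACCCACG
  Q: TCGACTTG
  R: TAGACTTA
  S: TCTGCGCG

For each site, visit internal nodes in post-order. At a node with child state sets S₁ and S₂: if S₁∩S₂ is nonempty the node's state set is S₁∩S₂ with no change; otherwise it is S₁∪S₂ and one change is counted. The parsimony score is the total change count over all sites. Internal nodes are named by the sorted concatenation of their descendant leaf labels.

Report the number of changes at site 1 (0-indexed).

DH@0: {G} ∪ {A} = {A,G} (union, +1)
QR@0: {T} ∩ {T} = {T} (intersection, +0)
DHQR@0: {A,G} ∪ {T} = {A,G,T} (union, +1)
IS@0: {C} ∪ {T} = {C,T} (union, +1)
FIS@0: {C} ∩ {C,T} = {C} (intersection, +0)
DFHIQRS@0: {A,G,T} ∪ {C} = {A,C,G,T} (union, +1)
DH@1: {T} ∪ {G} = {G,T} (union, +1)
QR@1: {C} ∪ {A} = {A,C} (union, +1)
DHQR@1: {G,T} ∪ {A,C} = {A,C,G,T} (union, +1)
IS@1: {A} ∪ {C} = {A,C} (union, +1)
FIS@1: {G} ∪ {A,C} = {A,C,G} (union, +1)
DFHIQRS@1: {A,C,G,T} ∩ {A,C,G} = {A,C,G} (intersection, +0)
DH@2: {T} ∪ {C} = {C,T} (union, +1)
QR@2: {G} ∩ {G} = {G} (intersection, +0)
DHQR@2: {C,T} ∪ {G} = {C,G,T} (union, +1)
IS@2: {C} ∪ {T} = {C,T} (union, +1)
FIS@2: {C} ∩ {C,T} = {C} (intersection, +0)
DFHIQRS@2: {C,G,T} ∩ {C} = {C} (intersection, +0)
DH@3: {G} ∪ {T} = {G,T} (union, +1)
QR@3: {A} ∩ {A} = {A} (intersection, +0)
DHQR@3: {G,T} ∪ {A} = {A,G,T} (union, +1)
IS@3: {C} ∪ {G} = {C,G} (union, +1)
FIS@3: {A} ∪ {C,G} = {A,C,G} (union, +1)
DFHIQRS@3: {A,G,T} ∩ {A,C,G} = {A,G} (intersection, +0)
DH@4: {A} ∪ {C} = {A,C} (union, +1)
QR@4: {C} ∩ {C} = {C} (intersection, +0)
DHQR@4: {A,C} ∩ {C} = {C} (intersection, +0)
IS@4: {C} ∩ {C} = {C} (intersection, +0)
FIS@4: {G} ∪ {C} = {C,G} (union, +1)
DFHIQRS@4: {C} ∩ {C,G} = {C} (intersection, +0)
DH@5: {G} ∪ {A} = {A,G} (union, +1)
QR@5: {T} ∩ {T} = {T} (intersection, +0)
DHQR@5: {A,G} ∪ {T} = {A,G,T} (union, +1)
IS@5: {A} ∪ {G} = {A,G} (union, +1)
FIS@5: {A} ∩ {A,G} = {A} (intersection, +0)
DFHIQRS@5: {A,G,T} ∩ {A} = {A} (intersection, +0)
DH@6: {C} ∩ {C} = {C} (intersection, +0)
QR@6: {T} ∩ {T} = {T} (intersection, +0)
DHQR@6: {C} ∪ {T} = {C,T} (union, +1)
IS@6: {C} ∩ {C} = {C} (intersection, +0)
FIS@6: {T} ∪ {C} = {C,T} (union, +1)
DFHIQRS@6: {C,T} ∩ {C,T} = {C,T} (intersection, +0)
DH@7: {T} ∩ {T} = {T} (intersection, +0)
QR@7: {G} ∪ {A} = {A,G} (union, +1)
DHQR@7: {T} ∪ {A,G} = {A,G,T} (union, +1)
IS@7: {G} ∩ {G} = {G} (intersection, +0)
FIS@7: {C} ∪ {G} = {C,G} (union, +1)
DFHIQRS@7: {A,G,T} ∩ {C,G} = {G} (intersection, +0)
per-site changes: [4, 5, 3, 4, 2, 3, 2, 3]; total = 26

5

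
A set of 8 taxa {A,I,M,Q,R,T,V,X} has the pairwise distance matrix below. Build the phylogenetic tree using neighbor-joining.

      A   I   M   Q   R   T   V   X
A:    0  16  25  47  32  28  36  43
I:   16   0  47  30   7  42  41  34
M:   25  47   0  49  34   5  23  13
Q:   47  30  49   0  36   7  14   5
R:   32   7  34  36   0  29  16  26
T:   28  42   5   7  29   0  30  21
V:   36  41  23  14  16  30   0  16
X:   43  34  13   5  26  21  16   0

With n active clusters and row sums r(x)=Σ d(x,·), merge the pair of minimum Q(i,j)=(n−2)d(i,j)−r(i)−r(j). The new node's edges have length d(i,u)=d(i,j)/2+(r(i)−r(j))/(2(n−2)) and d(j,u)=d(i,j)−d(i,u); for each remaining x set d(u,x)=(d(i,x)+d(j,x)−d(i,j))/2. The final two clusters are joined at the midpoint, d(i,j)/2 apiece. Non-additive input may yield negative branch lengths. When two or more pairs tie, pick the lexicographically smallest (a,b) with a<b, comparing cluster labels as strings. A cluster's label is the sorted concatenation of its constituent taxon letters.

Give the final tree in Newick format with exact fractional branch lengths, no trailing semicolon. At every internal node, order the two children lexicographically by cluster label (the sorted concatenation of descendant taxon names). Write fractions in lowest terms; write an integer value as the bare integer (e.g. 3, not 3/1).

1. join I+R (d=7, Q=-355) ⇒ IR; edges |I|=79/12, |R|=5/12
  updated: d(A,IR)=41/2, d(IR,M)=37, d(IR,Q)=59/2, d(IR,T)=32, d(IR,V)=25, d(IR,X)=53/2
2. join A+IR (d=41/2, Q=-535/2) ⇒ AIR; edges |A|=263/20, |IR|=147/20
  updated: d(AIR,M)=83/4, d(AIR,Q)=28, d(AIR,T)=79/4, d(AIR,V)=81/4, d(AIR,X)=49/2
3. join M+T (d=5, Q=-347/2) ⇒ MT; edges |M|=6, |T|=-1
  updated: d(AIR,MT)=71/4, d(MT,Q)=51/2, d(MT,V)=24, d(MT,X)=29/2
4. join AIR+MT (d=71/4, Q=-119) ⇒ AIMRT; edges |AIR|=31/3, |MT|=89/12
  updated: d(AIMRT,Q)=143/8, d(AIMRT,V)=53/4, d(AIMRT,X)=85/8
5. join AIMRT+V (d=53/4, Q=-117/2) ⇒ AIMRTV; edges |AIMRT|=25/4, |V|=7
  updated: d(AIMRTV,Q)=149/16, d(AIMRTV,X)=107/16
6. join AIMRTV+Q (d=149/16, Q=-21) ⇒ AIMQRTV; edges |AIMRTV|=11/2, |Q|=61/16
  updated: d(AIMQRTV,X)=19/16
7. join AIMQRTV+X (d=19/16) ⇒ AIMQRTVX; edges |AIMQRTV|=19/32, |X|=19/32
final tree: (((((A:263/20,(I:79/12,R:5/12):147/20):31/3,(M:6,T:-1):89/12):25/4,V:7):11/2,Q:61/16):19/32,X:19/32)
total length: 74

(((((A:263/20,(I:79/12,R:5/12):147/20):31/3,(M:6,T:-1):89/12):25/4,V:7):11/2,Q:61/16):19/32,X:19/32)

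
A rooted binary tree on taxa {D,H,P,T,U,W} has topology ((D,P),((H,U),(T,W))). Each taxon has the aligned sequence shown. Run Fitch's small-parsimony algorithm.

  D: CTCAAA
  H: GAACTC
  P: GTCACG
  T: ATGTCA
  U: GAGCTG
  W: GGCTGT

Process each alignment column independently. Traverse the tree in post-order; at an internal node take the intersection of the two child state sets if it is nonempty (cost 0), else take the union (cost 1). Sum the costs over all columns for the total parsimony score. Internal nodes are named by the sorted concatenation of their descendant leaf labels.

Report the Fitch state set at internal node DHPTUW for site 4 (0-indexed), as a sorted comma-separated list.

DP@0: {C} ∪ {G} = {C,G} (union, +1)
HU@0: {G} ∩ {G} = {G} (intersection, +0)
TW@0: {A} ∪ {G} = {A,G} (union, +1)
HTUW@0: {G} ∩ {A,G} = {G} (intersection, +0)
DHPTUW@0: {C,G} ∩ {G} = {G} (intersection, +0)
DP@1: {T} ∩ {T} = {T} (intersection, +0)
HU@1: {A} ∩ {A} = {A} (intersection, +0)
TW@1: {T} ∪ {G} = {G,T} (union, +1)
HTUW@1: {A} ∪ {G,T} = {A,G,T} (union, +1)
DHPTUW@1: {T} ∩ {A,G,T} = {T} (intersection, +0)
DP@2: {C} ∩ {C} = {C} (intersection, +0)
HU@2: {A} ∪ {G} = {A,G} (union, +1)
TW@2: {G} ∪ {C} = {C,G} (union, +1)
HTUW@2: {A,G} ∩ {C,G} = {G} (intersection, +0)
DHPTUW@2: {C} ∪ {G} = {C,G} (union, +1)
DP@3: {A} ∩ {A} = {A} (intersection, +0)
HU@3: {C} ∩ {C} = {C} (intersection, +0)
TW@3: {T} ∩ {T} = {T} (intersection, +0)
HTUW@3: {C} ∪ {T} = {C,T} (union, +1)
DHPTUW@3: {A} ∪ {C,T} = {A,C,T} (union, +1)
DP@4: {A} ∪ {C} = {A,C} (union, +1)
HU@4: {T} ∩ {T} = {T} (intersection, +0)
TW@4: {C} ∪ {G} = {C,G} (union, +1)
HTUW@4: {T} ∪ {C,G} = {C,G,T} (union, +1)
DHPTUW@4: {A,C} ∩ {C,G,T} = {C} (intersection, +0)
DP@5: {A} ∪ {G} = {A,G} (union, +1)
HU@5: {C} ∪ {G} = {C,G} (union, +1)
TW@5: {A} ∪ {T} = {A,T} (union, +1)
HTUW@5: {C,G} ∪ {A,T} = {A,C,G,T} (union, +1)
DHPTUW@5: {A,G} ∩ {A,C,G,T} = {A,G} (intersection, +0)
per-site changes: [2, 2, 3, 2, 3, 4]; total = 16

C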